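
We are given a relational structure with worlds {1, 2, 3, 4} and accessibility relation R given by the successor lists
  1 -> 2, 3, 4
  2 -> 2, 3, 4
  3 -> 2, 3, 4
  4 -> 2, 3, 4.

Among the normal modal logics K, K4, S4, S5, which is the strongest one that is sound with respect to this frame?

Transitive (axiom 4): yes — every two-step R-path is closed by a direct edge.
Reflexive (axiom T): no — 1 is not related to itself.
Euclidean (axiom 5): yes — any two successors of a common world are R-related.
So F validates K, K4; S4 would additionally require R to be reflexive. The strongest is K4.

K4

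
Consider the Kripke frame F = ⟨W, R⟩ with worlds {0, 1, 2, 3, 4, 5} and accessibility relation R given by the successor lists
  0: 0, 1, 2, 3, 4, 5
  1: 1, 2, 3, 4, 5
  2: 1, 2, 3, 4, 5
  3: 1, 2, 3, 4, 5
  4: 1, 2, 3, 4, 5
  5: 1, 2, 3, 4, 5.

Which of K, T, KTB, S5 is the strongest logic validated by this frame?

Reflexive (axiom T): yes — every world is R-related to itself.
Symmetric (axiom B): no — 0 R 1 but not 1 R 0.
Euclidean (axiom 5): no — 0 R 1 and 0 R 0, but not 1 R 0.
So F validates K, T; KTB would additionally require R to be symmetric. The strongest is T.

T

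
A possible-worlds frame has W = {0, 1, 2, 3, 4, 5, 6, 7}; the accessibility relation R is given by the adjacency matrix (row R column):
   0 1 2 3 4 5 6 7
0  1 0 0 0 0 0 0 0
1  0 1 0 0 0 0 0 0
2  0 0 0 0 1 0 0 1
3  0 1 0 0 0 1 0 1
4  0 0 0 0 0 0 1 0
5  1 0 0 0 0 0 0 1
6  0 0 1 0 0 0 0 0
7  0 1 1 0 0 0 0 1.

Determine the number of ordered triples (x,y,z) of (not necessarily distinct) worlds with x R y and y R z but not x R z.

11

Enumerating: (2,4,6), (2,7,1), (2,7,2), (3,5,0), (3,7,2), (4,6,2), (5,7,1), (5,7,2), (6,2,4), (6,2,7), (7,2,4).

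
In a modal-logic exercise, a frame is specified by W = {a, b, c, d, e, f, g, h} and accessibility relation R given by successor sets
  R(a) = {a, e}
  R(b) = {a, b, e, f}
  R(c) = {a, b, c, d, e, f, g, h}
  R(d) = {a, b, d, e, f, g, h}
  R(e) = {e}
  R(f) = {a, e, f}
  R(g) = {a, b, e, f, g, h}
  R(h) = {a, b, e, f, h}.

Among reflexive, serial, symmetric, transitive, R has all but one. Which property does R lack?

Reflexive: yes — every world is R-related to itself.
Serial: yes — every world has a successor (e.g. a R a).
Symmetric: no — a R e but not e R a.
Transitive: yes — every two-step R-path is closed by a direct edge.
Only symmetric fails.

symmetric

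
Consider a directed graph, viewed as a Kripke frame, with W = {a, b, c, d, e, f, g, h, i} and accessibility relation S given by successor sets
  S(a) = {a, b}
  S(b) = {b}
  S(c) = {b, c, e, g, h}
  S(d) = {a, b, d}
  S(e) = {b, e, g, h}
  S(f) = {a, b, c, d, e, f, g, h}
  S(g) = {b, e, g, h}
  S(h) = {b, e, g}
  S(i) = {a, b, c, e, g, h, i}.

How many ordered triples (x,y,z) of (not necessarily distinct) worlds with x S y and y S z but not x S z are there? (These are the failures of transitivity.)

2

Enumerating: (h,e,h), (h,g,h).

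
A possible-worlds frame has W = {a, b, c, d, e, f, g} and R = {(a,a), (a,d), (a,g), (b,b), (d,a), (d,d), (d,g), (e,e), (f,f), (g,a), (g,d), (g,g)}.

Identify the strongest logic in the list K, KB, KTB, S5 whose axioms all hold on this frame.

KB

Symmetric (axiom B): yes — every pair in R has its reverse in R.
Reflexive (axiom T): no — c is not related to itself.
Euclidean (axiom 5): yes — any two successors of a common world are R-related.
So F validates K, KB; KTB would additionally require R to be reflexive. The strongest is KB.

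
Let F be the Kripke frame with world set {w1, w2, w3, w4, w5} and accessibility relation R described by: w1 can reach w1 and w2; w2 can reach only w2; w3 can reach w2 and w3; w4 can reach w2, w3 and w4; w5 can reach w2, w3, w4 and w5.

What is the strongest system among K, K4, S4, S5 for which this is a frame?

S4

Transitive (axiom 4): yes — every two-step R-path is closed by a direct edge.
Reflexive (axiom T): yes — every world is R-related to itself.
Euclidean (axiom 5): no — w4 R w2 and w4 R w3, but not w2 R w3.
So F validates K, K4, S4; S5 would additionally require R to be Euclidean. The strongest is S4.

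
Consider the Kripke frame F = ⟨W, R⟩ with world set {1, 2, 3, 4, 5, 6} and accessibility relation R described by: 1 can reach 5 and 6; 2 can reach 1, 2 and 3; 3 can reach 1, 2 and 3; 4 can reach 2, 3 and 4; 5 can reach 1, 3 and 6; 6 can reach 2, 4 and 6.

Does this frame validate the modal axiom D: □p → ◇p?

Axiom D corresponds to the accessibility relation being serial.
Serial: yes — every world has a successor (e.g. 1 R 5).

Yes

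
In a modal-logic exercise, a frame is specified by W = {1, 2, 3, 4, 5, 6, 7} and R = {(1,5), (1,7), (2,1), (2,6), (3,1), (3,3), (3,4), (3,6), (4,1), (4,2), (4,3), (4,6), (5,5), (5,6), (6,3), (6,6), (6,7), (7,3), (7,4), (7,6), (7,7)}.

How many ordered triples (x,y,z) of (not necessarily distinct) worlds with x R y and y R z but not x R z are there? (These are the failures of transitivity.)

24

Enumerating: (1,5,6), (1,7,3), (1,7,4), (1,7,6), (2,1,5), (2,1,7), (2,6,3), (2,6,7), (3,1,5), (3,1,7), (3,4,2), (3,6,7), … and 12 more.
Total: 24.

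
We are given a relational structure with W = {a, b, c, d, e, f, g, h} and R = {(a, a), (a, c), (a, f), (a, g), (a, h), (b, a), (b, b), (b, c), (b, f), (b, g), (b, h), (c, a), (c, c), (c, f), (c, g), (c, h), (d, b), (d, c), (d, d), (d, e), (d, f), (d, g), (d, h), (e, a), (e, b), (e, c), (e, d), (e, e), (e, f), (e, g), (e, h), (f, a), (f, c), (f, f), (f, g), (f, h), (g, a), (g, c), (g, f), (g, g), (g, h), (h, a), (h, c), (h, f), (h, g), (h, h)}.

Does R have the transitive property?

No

Transitive: no — d R b and b R a, but not d R a.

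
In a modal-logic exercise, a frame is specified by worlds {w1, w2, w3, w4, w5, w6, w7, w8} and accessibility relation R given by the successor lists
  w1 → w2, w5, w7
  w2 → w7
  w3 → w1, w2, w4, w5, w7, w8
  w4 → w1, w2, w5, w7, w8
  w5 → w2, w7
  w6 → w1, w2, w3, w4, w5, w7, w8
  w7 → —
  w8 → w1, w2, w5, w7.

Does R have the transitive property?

Yes

Transitive: yes — every two-step R-path is closed by a direct edge.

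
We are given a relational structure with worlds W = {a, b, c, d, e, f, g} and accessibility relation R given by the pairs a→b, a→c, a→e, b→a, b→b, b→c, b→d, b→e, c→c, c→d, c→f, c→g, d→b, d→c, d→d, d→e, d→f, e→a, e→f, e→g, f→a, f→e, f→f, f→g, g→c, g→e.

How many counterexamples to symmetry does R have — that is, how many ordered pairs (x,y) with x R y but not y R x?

Enumerating: (a,c), (b,c), (b,e), (c,f), (d,e), (d,f), (f,a), (f,g).

8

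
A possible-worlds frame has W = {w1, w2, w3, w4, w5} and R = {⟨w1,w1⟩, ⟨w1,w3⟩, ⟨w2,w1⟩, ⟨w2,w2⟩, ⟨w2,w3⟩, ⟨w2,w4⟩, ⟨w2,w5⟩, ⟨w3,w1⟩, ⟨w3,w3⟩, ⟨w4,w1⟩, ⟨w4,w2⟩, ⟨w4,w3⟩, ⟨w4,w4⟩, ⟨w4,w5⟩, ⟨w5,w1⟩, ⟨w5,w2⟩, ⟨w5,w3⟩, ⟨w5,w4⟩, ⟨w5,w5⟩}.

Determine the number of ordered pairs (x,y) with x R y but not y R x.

Enumerating: (w2,w1), (w2,w3), (w4,w1), (w4,w3), (w5,w1), (w5,w3).

6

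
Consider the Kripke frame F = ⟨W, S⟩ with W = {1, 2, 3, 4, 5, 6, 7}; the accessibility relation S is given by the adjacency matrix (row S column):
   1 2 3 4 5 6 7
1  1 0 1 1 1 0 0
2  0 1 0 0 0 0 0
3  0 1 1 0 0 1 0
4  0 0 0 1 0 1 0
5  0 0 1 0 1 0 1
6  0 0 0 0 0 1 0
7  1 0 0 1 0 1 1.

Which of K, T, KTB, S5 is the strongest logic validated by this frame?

T

Reflexive (axiom T): yes — every world is S-related to itself.
Symmetric (axiom B): no — 1 S 3 but not 3 S 1.
Euclidean (axiom 5): no — 1 S 3 and 1 S 4, but not 3 S 4.
So F validates K, T; KTB would additionally require S to be symmetric. The strongest is T.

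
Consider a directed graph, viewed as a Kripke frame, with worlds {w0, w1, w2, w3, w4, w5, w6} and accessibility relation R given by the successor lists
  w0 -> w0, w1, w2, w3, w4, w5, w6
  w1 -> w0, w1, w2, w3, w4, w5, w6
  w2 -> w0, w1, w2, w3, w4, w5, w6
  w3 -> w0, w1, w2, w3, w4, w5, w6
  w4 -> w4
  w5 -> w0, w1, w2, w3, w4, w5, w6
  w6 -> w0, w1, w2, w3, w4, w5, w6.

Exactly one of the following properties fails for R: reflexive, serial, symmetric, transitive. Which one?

Reflexive: yes — every world is R-related to itself.
Serial: yes — every world has a successor (e.g. w0 R w0).
Symmetric: no — w0 R w4 but not w4 R w0.
Transitive: yes — every two-step R-path is closed by a direct edge.
Only symmetric fails.

symmetric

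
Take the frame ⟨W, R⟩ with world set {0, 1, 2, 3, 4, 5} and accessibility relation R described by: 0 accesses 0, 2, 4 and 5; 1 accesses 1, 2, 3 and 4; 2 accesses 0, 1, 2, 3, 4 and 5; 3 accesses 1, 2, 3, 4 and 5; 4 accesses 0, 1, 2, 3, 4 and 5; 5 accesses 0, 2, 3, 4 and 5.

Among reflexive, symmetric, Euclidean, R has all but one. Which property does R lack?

Reflexive: yes — every world is R-related to itself.
Symmetric: yes — every pair in R has its reverse in R.
Euclidean: no — 2 R 0 and 2 R 1, but not 0 R 1.
Only Euclidean fails.

Euclidean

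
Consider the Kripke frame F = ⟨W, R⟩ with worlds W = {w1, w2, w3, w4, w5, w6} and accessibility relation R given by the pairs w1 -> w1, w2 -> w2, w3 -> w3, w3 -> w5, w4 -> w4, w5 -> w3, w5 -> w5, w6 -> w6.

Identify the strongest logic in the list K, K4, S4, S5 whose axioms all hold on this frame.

Transitive (axiom 4): yes — every two-step R-path is closed by a direct edge.
Reflexive (axiom T): yes — every world is R-related to itself.
Euclidean (axiom 5): yes — any two successors of a common world are R-related.
So F validates K, K4, S4, S5. The strongest is S5.

S5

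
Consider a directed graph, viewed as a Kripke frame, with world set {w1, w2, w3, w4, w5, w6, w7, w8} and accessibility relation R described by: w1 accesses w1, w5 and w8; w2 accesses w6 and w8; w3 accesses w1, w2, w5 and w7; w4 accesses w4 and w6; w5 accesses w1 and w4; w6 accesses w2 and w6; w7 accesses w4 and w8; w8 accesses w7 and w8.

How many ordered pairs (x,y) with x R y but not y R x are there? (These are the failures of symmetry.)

Enumerating: (w1,w8), (w2,w8), (w3,w1), (w3,w2), (w3,w5), (w3,w7), (w4,w6), (w5,w4), (w7,w4).

9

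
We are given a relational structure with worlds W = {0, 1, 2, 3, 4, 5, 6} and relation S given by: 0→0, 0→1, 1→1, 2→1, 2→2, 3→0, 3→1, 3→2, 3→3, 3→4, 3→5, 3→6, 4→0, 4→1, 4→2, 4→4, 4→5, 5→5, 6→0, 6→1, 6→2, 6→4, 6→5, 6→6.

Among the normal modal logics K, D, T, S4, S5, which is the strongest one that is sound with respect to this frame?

S4

Serial (axiom D): yes — every world has a successor (e.g. 0 S 0).
Reflexive (axiom T): yes — every world is S-related to itself.
Transitive (axiom 4): yes — every two-step S-path is closed by a direct edge.
Euclidean (axiom 5): no — 3 S 0 and 3 S 2, but not 0 S 2.
So F validates K, D, T, S4; S5 would additionally require S to be Euclidean. The strongest is S4.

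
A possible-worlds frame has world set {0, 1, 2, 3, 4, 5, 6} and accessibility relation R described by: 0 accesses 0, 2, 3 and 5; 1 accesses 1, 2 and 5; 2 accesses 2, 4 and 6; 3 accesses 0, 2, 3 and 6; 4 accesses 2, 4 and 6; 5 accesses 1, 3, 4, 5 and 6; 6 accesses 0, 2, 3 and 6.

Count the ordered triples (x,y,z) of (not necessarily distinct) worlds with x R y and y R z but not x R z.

Enumerating: (0,2,4), (0,2,6), (0,3,6), (0,5,1), (0,5,4), (0,5,6), (1,2,4), (1,2,6), (1,5,3), (1,5,4), (1,5,6), (2,6,0), … and 13 more.
Total: 25.

25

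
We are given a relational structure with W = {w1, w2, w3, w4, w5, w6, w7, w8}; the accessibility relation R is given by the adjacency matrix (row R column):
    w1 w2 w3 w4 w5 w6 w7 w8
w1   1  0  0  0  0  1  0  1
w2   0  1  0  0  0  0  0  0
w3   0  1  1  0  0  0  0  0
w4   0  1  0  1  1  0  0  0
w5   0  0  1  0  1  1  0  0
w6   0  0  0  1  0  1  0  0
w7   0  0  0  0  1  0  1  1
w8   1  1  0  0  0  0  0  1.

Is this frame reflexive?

Yes

Reflexive: yes — every world is R-related to itself.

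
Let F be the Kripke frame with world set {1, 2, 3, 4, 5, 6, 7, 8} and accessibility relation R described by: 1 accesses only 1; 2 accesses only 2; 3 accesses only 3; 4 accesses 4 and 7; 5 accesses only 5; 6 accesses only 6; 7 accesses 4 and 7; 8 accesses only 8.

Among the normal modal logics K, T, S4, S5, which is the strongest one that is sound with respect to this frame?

S5

Reflexive (axiom T): yes — every world is R-related to itself.
Transitive (axiom 4): yes — every two-step R-path is closed by a direct edge.
Euclidean (axiom 5): yes — any two successors of a common world are R-related.
So F validates K, T, S4, S5. The strongest is S5.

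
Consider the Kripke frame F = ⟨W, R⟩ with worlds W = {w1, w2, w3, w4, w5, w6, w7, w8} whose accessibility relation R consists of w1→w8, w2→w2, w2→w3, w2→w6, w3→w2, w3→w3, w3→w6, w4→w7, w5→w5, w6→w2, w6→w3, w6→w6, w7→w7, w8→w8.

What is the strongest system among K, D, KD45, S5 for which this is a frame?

Serial (axiom D): yes — every world has a successor (e.g. w1 R w8).
Euclidean (axiom 5): yes — any two successors of a common world are R-related.
Transitive (axiom 4): yes — every two-step R-path is closed by a direct edge.
Reflexive (axiom T): no — w1 is not related to itself.
So F validates K, D, KD45; S5 would additionally require R to be reflexive. The strongest is KD45.

KD45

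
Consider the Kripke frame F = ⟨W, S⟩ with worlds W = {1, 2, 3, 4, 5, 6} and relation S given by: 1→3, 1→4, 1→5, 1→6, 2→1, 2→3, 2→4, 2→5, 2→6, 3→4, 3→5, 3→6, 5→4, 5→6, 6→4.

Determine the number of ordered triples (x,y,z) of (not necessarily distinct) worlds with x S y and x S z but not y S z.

35

Enumerating: (1,3,3), (1,4,3), (1,4,4), (1,4,5), (1,4,6), (1,5,3), (1,5,5), (1,6,3), (1,6,5), (1,6,6), (2,1,1), (2,3,1), … and 23 more.
Total: 35.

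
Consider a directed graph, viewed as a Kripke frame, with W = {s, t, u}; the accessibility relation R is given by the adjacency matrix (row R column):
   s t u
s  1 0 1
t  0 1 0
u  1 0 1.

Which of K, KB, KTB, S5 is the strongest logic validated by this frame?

S5

Symmetric (axiom B): yes — every pair in R has its reverse in R.
Reflexive (axiom T): yes — every world is R-related to itself.
Euclidean (axiom 5): yes — any two successors of a common world are R-related.
So F validates K, KB, KTB, S5. The strongest is S5.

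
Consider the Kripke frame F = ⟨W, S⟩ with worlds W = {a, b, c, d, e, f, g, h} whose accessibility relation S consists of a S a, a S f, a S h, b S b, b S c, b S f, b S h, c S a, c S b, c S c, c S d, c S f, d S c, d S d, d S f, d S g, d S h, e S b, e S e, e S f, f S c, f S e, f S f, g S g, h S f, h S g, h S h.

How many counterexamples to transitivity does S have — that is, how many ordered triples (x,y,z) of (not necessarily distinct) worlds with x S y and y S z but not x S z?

Enumerating: (a,f,c), (a,f,e), (a,h,g), (b,c,a), (b,c,d), (b,f,e), (b,h,g), (c,a,h), (c,b,h), (c,d,g), (c,d,h), (c,f,e), … and 12 more.
Total: 24.

24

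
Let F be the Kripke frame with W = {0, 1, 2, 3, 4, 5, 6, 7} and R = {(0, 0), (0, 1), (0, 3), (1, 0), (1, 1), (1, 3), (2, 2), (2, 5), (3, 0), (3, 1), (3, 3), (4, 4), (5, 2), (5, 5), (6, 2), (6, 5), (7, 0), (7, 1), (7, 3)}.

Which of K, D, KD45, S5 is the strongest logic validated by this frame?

Serial (axiom D): yes — every world has a successor (e.g. 0 R 0).
Euclidean (axiom 5): yes — any two successors of a common world are R-related.
Transitive (axiom 4): yes — every two-step R-path is closed by a direct edge.
Reflexive (axiom T): no — 6 is not related to itself.
So F validates K, D, KD45; S5 would additionally require R to be reflexive. The strongest is KD45.

KD45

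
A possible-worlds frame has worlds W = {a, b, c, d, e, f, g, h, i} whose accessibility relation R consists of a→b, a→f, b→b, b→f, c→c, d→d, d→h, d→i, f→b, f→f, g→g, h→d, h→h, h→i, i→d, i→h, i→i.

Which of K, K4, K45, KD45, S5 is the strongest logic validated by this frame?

K45

Transitive (axiom 4): yes — every two-step R-path is closed by a direct edge.
Euclidean (axiom 5): yes — any two successors of a common world are R-related.
Serial (axiom D): no — e has no R-successor.
Reflexive (axiom T): no — a is not related to itself.
So F validates K, K4, K45; KD45 would additionally require R to be serial. The strongest is K45.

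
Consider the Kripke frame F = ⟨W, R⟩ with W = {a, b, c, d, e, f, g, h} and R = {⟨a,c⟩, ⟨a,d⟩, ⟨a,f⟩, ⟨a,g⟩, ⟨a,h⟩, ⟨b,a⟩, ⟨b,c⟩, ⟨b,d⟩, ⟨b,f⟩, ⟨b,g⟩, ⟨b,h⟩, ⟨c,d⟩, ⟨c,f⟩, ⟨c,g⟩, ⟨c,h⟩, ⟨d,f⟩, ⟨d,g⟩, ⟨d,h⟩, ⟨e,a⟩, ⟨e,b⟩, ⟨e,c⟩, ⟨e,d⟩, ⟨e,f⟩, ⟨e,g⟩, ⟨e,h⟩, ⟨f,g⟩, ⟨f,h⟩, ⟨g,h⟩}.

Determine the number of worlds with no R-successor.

Enumerating: h.

1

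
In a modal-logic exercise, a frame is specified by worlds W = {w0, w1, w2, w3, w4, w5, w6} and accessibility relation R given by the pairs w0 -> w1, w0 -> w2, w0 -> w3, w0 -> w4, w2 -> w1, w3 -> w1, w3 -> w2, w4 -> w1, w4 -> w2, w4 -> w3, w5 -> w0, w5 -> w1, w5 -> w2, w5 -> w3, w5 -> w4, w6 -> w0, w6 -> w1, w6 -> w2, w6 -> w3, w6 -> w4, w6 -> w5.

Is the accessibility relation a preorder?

No

Reflexive: no — w0 is not related to itself.
Transitive: yes — every two-step R-path is closed by a direct edge.
So R is not a preorder.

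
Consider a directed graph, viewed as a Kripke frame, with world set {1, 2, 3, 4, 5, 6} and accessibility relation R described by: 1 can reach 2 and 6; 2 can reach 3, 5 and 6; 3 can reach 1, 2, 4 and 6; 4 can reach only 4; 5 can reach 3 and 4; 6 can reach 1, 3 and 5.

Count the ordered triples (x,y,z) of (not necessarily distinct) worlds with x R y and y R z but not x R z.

Enumerating: (1,2,3), (1,2,5), (1,6,1), (1,6,3), (1,6,5), (2,3,1), (2,3,2), (2,3,4), (2,5,4), (2,6,1), (3,2,3), (3,2,5), … and 11 more.
Total: 23.

23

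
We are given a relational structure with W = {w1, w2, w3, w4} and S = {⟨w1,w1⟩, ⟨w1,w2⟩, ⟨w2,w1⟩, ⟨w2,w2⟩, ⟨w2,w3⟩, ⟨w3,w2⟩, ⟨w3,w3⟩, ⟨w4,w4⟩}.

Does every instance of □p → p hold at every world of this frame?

Yes

By correspondence theory, T is valid on a frame iff S is reflexive.
Reflexive: yes — every world is S-related to itself.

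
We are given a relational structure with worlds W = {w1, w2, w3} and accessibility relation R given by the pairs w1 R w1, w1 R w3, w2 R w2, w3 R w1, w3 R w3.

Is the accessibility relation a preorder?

Reflexive: yes — every world is R-related to itself.
Transitive: yes — every two-step R-path is closed by a direct edge.
So R is a preorder.

Yes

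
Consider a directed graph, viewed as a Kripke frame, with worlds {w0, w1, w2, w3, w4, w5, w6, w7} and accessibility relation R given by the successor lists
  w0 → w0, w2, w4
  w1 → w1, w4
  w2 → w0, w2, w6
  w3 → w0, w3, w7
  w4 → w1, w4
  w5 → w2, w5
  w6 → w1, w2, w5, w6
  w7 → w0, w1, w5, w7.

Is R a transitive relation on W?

No

Transitive: no — w0 R w2 and w2 R w6, but not w0 R w6.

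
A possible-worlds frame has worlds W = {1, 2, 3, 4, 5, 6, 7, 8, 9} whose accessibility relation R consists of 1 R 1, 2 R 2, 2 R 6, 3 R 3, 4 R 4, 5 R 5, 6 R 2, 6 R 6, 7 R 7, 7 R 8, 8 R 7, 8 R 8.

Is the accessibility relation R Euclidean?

Euclidean: yes — any two successors of a common world are R-related.

Yes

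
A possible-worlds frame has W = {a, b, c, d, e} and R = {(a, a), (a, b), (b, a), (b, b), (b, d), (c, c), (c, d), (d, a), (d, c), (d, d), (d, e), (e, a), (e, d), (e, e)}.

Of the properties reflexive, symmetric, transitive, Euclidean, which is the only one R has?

reflexive

Reflexive: yes — every world is R-related to itself.
Symmetric: no — b R d but not d R b.
Transitive: no — a R b and b R d, but not a R d.
Euclidean: no — b R a and b R d, but not a R d.
Only reflexive holds.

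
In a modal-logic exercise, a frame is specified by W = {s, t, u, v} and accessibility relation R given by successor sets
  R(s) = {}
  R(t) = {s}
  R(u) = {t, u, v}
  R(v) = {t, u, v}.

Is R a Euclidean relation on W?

No

Euclidean: no — u R t and u R v, but not t R v.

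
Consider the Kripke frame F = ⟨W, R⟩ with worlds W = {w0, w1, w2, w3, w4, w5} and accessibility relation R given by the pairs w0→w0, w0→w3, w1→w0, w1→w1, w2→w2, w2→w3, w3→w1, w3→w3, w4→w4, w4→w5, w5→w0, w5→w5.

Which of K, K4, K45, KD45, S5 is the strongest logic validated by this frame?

K

Transitive (axiom 4): no — w0 R w3 and w3 R w1, but not w0 R w1.
Euclidean (axiom 5): no — w0 R w3 and w0 R w0, but not w3 R w0.
Serial (axiom D): yes — every world has a successor (e.g. w0 R w0).
Reflexive (axiom T): yes — every world is R-related to itself.
So F validates K; K4 would additionally require R to be transitive. The strongest is K.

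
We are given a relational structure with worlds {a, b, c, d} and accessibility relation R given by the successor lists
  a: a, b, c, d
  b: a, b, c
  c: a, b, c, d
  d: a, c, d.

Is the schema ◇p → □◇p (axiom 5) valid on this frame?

The schema 5 characterises exactly the Euclidean frames.
Euclidean: no — a R b and a R d, but not b R d.

No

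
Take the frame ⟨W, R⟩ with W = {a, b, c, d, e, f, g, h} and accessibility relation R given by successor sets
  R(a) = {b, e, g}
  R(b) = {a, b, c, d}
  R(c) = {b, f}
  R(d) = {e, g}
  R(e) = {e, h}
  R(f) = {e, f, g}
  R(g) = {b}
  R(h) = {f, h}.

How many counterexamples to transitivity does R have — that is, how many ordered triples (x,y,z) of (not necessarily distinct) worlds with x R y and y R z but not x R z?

Enumerating: (a,b,a), (a,b,c), (a,b,d), (a,e,h), (b,a,e), (b,a,g), (b,c,f), (b,d,e), (b,d,g), (c,b,a), (c,b,c), (c,b,d), … and 12 more.
Total: 24.

24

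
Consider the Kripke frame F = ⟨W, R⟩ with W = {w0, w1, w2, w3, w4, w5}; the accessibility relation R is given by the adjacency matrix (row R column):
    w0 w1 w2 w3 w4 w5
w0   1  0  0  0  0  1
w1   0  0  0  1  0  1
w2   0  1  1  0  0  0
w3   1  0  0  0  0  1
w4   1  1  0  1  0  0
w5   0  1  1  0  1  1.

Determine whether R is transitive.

No

Transitive: no — w0 R w5 and w5 R w1, but not w0 R w1.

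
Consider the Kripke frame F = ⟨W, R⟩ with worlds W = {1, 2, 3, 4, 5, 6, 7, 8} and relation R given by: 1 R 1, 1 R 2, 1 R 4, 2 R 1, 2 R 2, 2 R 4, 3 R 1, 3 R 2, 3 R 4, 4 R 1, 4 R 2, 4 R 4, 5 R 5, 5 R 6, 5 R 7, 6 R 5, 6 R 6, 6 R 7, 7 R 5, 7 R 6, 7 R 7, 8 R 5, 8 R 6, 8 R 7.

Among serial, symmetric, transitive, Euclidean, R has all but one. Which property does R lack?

Serial: yes — every world has a successor (e.g. 1 R 1).
Symmetric: no — 3 R 1 but not 1 R 3.
Transitive: yes — every two-step R-path is closed by a direct edge.
Euclidean: yes — any two successors of a common world are R-related.
Only symmetric fails.

symmetric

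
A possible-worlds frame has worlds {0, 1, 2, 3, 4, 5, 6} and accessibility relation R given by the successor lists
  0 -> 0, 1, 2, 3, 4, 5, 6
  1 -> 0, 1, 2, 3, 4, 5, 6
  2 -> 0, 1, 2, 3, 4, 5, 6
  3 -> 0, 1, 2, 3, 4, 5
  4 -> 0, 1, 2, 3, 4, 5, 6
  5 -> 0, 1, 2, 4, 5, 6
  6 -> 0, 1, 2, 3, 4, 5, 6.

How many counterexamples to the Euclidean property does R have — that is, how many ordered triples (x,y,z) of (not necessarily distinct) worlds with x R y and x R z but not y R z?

Enumerating: (0,3,6), (0,5,3), (1,3,6), (1,5,3), (2,3,6), (2,5,3), (3,5,3), (4,3,6), (4,5,3), (6,3,6), (6,5,3).

11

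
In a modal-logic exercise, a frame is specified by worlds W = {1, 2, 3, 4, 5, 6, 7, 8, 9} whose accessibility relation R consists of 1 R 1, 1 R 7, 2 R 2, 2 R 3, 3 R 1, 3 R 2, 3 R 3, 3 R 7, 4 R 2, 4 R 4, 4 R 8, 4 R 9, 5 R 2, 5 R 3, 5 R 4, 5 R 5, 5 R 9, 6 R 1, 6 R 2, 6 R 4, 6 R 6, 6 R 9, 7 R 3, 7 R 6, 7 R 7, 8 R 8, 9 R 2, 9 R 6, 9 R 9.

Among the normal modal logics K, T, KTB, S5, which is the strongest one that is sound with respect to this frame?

Reflexive (axiom T): yes — every world is R-related to itself.
Symmetric (axiom B): no — 1 R 7 but not 7 R 1.
Euclidean (axiom 5): no — 3 R 1 and 3 R 2, but not 1 R 2.
So F validates K, T; KTB would additionally require R to be symmetric. The strongest is T.

T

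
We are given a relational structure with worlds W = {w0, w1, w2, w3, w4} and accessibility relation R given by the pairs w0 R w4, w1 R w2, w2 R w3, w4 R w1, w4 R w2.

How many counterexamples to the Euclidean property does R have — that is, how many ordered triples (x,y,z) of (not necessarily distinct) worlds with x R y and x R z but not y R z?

6

Enumerating: (w0,w4,w4), (w1,w2,w2), (w2,w3,w3), (w4,w1,w1), (w4,w2,w1), (w4,w2,w2).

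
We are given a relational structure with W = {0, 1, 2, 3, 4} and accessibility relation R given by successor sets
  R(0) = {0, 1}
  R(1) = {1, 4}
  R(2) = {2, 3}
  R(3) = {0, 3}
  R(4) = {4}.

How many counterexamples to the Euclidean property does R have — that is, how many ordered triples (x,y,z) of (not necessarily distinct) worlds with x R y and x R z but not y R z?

Enumerating: (0,1,0), (1,4,1), (2,3,2), (3,0,3).

4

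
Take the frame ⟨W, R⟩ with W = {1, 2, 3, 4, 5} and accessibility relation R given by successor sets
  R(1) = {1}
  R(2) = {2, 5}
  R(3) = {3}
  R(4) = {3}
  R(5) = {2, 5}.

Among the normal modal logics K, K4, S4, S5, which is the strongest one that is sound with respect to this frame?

Transitive (axiom 4): yes — every two-step R-path is closed by a direct edge.
Reflexive (axiom T): no — 4 is not related to itself.
Euclidean (axiom 5): yes — any two successors of a common world are R-related.
So F validates K, K4; S4 would additionally require R to be reflexive. The strongest is K4.

K4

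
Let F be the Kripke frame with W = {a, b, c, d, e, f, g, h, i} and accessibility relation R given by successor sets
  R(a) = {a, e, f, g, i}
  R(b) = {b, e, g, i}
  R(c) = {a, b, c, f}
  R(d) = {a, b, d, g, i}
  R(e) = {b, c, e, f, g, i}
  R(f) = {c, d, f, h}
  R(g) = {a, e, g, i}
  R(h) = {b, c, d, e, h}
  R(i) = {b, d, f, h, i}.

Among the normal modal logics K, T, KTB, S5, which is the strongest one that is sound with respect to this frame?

T

Reflexive (axiom T): yes — every world is R-related to itself.
Symmetric (axiom B): no — a R e but not e R a.
Euclidean (axiom 5): no — a R f and a R e, but not f R e.
So F validates K, T; KTB would additionally require R to be symmetric. The strongest is T.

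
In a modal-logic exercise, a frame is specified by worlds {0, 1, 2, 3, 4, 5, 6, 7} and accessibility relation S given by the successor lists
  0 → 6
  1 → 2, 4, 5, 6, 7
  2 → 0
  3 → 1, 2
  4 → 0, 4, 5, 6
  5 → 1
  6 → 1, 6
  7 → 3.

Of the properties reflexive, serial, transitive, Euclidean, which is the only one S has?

serial

Reflexive: no — 0 is not related to itself.
Serial: yes — every world has a successor (e.g. 0 S 6).
Transitive: no — 0 S 6 and 6 S 1, but not 0 S 1.
Euclidean: no — 1 S 2 and 1 S 4, but not 2 S 4.
Only serial holds.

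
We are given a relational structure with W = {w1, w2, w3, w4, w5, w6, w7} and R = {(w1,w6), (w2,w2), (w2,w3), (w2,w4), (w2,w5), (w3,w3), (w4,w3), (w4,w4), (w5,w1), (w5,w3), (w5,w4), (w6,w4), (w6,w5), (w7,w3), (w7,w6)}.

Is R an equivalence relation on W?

Reflexive: no — w1 is not related to itself.
Symmetric: no — w1 R w6 but not w6 R w1.
Transitive: no — w1 R w6 and w6 R w4, but not w1 R w4.
So R is not an equivalence relation.

No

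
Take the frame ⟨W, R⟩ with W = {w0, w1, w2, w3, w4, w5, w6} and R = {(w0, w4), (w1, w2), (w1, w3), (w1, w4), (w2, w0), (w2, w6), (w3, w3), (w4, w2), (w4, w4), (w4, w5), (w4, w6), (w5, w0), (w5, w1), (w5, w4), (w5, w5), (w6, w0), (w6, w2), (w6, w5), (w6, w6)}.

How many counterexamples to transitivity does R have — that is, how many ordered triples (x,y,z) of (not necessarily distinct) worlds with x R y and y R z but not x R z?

21

Enumerating: (w0,w4,w2), (w0,w4,w5), (w0,w4,w6), (w1,w2,w0), (w1,w2,w6), (w1,w4,w5), (w1,w4,w6), (w2,w0,w4), (w2,w6,w2), (w2,w6,w5), (w4,w2,w0), (w4,w5,w0), … and 9 more.
Total: 21.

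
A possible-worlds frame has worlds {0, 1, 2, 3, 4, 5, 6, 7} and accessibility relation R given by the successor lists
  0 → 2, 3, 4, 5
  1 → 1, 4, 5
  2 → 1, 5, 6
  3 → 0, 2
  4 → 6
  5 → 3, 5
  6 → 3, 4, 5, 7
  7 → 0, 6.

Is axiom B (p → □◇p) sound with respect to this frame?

No

By correspondence theory, B is valid on a frame iff R is symmetric.
Symmetric: no — 0 R 2 but not 2 R 0.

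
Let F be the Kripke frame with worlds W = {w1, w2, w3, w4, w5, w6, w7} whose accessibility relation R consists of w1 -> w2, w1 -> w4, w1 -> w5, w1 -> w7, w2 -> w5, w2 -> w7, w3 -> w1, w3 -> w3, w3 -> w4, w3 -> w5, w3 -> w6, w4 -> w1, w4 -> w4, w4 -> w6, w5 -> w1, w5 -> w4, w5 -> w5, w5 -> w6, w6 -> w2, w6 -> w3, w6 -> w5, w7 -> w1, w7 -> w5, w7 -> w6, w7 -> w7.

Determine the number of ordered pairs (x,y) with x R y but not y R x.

Enumerating: (w1,w2), (w2,w5), (w2,w7), (w3,w1), (w3,w4), (w3,w5), (w4,w6), (w5,w4), (w6,w2), (w7,w5), (w7,w6).

11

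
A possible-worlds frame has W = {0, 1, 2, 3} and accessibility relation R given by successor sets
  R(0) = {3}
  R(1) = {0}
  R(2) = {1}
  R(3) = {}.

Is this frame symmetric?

Symmetric: no — 0 R 3 but not 3 R 0.

No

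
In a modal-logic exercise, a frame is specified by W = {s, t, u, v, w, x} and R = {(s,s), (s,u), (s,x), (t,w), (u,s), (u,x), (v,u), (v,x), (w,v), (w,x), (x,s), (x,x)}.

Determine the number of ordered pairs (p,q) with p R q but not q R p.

6

Enumerating: (t,w), (u,x), (v,u), (v,x), (w,v), (w,x).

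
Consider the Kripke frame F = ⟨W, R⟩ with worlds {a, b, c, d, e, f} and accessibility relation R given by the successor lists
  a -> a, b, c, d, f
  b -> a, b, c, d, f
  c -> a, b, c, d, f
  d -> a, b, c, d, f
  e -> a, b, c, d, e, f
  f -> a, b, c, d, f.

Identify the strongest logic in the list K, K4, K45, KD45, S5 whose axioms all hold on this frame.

K4

Transitive (axiom 4): yes — every two-step R-path is closed by a direct edge.
Euclidean (axiom 5): no — e R a and e R e, but not a R e.
Serial (axiom D): yes — every world has a successor (e.g. a R a).
Reflexive (axiom T): yes — every world is R-related to itself.
So F validates K, K4; K45 would additionally require R to be Euclidean. The strongest is K4.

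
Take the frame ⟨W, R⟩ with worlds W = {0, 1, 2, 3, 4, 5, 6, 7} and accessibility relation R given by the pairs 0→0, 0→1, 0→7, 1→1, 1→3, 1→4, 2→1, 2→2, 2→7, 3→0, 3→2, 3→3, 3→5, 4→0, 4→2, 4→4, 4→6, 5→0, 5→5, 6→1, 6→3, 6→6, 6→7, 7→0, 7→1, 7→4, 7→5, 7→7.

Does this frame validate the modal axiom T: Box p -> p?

Axiom T corresponds to the accessibility relation being reflexive.
Reflexive: yes — every world is R-related to itself.

Yes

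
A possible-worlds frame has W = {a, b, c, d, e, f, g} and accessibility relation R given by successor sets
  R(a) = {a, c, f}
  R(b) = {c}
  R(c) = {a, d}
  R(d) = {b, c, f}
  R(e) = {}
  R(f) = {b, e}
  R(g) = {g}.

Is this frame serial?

Serial: no — e has no R-successor.

No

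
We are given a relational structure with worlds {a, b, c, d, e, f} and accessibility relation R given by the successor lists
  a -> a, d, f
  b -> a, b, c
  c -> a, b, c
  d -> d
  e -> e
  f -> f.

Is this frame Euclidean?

Euclidean: no — a R d and a R f, but not d R f.

No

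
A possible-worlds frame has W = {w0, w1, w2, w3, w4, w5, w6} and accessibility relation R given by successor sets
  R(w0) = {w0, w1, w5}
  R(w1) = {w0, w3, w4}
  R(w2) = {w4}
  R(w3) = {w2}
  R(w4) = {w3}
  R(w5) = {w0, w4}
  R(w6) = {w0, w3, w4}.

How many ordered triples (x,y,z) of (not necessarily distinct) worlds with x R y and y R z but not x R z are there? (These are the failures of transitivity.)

Enumerating: (w0,w1,w3), (w0,w1,w4), (w0,w5,w4), (w1,w0,w1), (w1,w0,w5), (w1,w3,w2), (w2,w4,w3), (w3,w2,w4), (w4,w3,w2), (w5,w0,w1), (w5,w0,w5), (w5,w4,w3), (w6,w0,w1), (w6,w0,w5), (w6,w3,w2).

15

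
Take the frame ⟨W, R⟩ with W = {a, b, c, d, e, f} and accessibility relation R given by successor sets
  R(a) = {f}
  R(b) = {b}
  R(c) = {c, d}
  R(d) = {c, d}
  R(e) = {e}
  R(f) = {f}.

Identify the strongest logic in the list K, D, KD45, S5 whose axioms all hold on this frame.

Serial (axiom D): yes — every world has a successor (e.g. a R f).
Euclidean (axiom 5): yes — any two successors of a common world are R-related.
Transitive (axiom 4): yes — every two-step R-path is closed by a direct edge.
Reflexive (axiom T): no — a is not related to itself.
So F validates K, D, KD45; S5 would additionally require R to be reflexive. The strongest is KD45.

KD45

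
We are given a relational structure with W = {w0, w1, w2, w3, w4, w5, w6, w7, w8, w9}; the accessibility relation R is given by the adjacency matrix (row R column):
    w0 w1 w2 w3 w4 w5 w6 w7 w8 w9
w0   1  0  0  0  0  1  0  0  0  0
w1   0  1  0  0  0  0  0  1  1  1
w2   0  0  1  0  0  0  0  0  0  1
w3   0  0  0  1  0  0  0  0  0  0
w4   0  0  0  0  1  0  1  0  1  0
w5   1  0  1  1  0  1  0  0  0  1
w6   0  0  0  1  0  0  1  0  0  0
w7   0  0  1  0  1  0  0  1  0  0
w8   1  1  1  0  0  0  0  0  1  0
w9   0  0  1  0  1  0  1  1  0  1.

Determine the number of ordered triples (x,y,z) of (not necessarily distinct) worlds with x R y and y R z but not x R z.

Enumerating: (w0,w5,w2), (w0,w5,w3), (w0,w5,w9), (w1,w7,w2), (w1,w7,w4), (w1,w8,w0), (w1,w8,w2), (w1,w9,w2), (w1,w9,w4), (w1,w9,w6), (w2,w9,w4), (w2,w9,w6), … and 17 more.
Total: 29.

29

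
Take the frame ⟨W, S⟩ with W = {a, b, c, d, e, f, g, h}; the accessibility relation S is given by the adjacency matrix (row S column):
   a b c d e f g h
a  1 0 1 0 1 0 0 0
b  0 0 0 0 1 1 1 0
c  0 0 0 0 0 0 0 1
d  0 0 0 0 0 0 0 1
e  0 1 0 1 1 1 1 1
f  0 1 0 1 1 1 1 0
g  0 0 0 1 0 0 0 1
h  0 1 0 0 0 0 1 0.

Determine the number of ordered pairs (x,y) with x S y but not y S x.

Enumerating: (a,c), (a,e), (b,g), (c,h), (d,h), (e,d), (e,g), (e,h), (f,d), (f,g), (g,d), (h,b).

12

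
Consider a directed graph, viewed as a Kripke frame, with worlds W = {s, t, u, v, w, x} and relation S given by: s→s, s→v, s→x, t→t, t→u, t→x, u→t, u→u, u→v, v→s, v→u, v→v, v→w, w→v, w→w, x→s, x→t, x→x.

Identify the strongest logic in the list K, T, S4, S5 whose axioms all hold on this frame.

Reflexive (axiom T): yes — every world is S-related to itself.
Transitive (axiom 4): no — s S v and v S u, but not s S u.
Euclidean (axiom 5): no — s S v and s S x, but not v S x.
So F validates K, T; S4 would additionally require S to be transitive. The strongest is T.

T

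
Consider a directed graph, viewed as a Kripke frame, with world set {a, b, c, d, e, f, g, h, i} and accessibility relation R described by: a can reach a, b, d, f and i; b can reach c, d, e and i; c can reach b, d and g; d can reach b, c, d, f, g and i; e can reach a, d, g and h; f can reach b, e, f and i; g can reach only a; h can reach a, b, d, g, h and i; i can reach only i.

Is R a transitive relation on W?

No

Transitive: no — a R b and b R c, but not a R c.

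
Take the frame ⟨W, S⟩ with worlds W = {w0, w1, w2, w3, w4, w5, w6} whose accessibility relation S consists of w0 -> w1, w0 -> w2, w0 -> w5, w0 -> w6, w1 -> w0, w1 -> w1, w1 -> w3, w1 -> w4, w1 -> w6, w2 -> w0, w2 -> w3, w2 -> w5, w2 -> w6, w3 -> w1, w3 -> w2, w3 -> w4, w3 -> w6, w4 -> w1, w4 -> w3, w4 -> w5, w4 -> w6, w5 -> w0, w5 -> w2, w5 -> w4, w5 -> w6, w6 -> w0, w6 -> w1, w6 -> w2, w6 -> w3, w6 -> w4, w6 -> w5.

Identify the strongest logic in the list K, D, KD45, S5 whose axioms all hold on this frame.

D

Serial (axiom D): yes — every world has a successor (e.g. w0 S w1).
Euclidean (axiom 5): no — w0 S w1 and w0 S w2, but not w1 S w2.
Transitive (axiom 4): no — w0 S w1 and w1 S w3, but not w0 S w3.
Reflexive (axiom T): no — w0 is not related to itself.
So F validates K, D; KD45 would additionally require S to be Euclidean and transitive. The strongest is D.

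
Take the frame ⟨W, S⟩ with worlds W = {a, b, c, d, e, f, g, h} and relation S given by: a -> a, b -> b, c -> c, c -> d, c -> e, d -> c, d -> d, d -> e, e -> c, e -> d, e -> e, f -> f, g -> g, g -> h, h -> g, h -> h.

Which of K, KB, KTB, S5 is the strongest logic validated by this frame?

Symmetric (axiom B): yes — every pair in S has its reverse in S.
Reflexive (axiom T): yes — every world is S-related to itself.
Euclidean (axiom 5): yes — any two successors of a common world are S-related.
So F validates K, KB, KTB, S5. The strongest is S5.

S5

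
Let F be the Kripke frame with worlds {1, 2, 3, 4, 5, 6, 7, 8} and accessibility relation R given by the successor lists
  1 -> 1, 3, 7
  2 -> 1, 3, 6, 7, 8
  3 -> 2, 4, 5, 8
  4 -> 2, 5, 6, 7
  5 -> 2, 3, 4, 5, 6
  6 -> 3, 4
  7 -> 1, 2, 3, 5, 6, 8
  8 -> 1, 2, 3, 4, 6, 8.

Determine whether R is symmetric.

Symmetric: no — 1 R 3 but not 3 R 1.

No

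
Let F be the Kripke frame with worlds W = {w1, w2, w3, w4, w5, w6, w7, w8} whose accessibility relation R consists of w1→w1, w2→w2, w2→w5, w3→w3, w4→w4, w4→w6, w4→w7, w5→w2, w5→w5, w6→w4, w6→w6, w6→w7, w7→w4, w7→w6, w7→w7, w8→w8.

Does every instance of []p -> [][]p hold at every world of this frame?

Yes

By correspondence theory, 4 is valid on a frame iff R is transitive.
Transitive: yes — every two-step R-path is closed by a direct edge.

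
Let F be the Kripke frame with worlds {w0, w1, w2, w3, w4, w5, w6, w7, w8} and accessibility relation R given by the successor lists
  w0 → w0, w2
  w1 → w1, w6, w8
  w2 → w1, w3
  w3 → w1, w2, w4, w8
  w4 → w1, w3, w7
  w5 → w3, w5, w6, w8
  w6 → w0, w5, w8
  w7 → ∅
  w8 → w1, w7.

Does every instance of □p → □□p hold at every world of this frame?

The schema 4 characterises exactly the transitive frames.
Transitive: no — w0 R w2 and w2 R w1, but not w0 R w1.

No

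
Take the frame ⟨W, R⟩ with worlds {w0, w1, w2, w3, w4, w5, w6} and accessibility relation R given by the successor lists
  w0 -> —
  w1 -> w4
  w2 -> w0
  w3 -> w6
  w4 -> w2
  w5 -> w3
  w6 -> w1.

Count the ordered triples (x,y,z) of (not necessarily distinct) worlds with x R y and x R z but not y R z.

Enumerating: (w1,w4,w4), (w2,w0,w0), (w3,w6,w6), (w4,w2,w2), (w5,w3,w3), (w6,w1,w1).

6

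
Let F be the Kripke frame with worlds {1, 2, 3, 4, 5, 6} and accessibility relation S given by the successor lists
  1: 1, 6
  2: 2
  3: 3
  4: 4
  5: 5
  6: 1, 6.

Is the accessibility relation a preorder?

Reflexive: yes — every world is S-related to itself.
Transitive: yes — every two-step S-path is closed by a direct edge.
So S is a preorder.

Yes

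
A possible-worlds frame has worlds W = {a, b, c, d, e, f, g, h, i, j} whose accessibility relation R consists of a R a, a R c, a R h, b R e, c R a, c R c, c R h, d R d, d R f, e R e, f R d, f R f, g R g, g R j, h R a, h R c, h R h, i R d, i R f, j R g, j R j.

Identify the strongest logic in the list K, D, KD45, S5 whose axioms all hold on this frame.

Serial (axiom D): yes — every world has a successor (e.g. a R a).
Euclidean (axiom 5): yes — any two successors of a common world are R-related.
Transitive (axiom 4): yes — every two-step R-path is closed by a direct edge.
Reflexive (axiom T): no — b is not related to itself.
So F validates K, D, KD45; S5 would additionally require R to be reflexive. The strongest is KD45.

KD45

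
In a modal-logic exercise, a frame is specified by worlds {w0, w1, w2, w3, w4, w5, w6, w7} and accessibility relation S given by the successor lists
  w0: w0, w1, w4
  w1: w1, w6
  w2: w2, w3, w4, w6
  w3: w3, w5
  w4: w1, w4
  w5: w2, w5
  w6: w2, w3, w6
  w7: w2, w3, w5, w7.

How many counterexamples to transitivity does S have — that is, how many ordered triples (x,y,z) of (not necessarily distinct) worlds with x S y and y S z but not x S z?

14

Enumerating: (w0,w1,w6), (w1,w6,w2), (w1,w6,w3), (w2,w3,w5), (w2,w4,w1), (w3,w5,w2), (w4,w1,w6), (w5,w2,w3), (w5,w2,w4), (w5,w2,w6), (w6,w2,w4), (w6,w3,w5), (w7,w2,w4), (w7,w2,w6).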